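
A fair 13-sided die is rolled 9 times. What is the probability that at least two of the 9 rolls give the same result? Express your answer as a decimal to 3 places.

P(all 9 different) = 13/13 · 12/13 · ··· · 5/13 ≈ 0.024.
P(at least two equal) = 1 − 0.024 = 0.976.

0.976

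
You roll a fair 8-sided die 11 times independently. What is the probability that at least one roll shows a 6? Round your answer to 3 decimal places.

P(no roll shows a 6) = (7/8)^11 ≈ 0.230.
P(at least one) = 1 − 0.230 = 0.770.

0.770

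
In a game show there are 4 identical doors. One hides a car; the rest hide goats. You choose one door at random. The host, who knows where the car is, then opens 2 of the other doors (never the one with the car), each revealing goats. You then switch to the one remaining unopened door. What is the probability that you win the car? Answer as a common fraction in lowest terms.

3/4

Your original door holds the car with probability 1/4, so the other 3 collectively hold it with probability 3/4.
The host can always find 2 empty doors to open, so the reveals don't change that 3/4; it is now spread over the 1 remaining unopened door.
P(win by switching) = (3/4) · (1/1) = 3/4.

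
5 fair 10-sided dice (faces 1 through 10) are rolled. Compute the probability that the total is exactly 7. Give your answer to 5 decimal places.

There are 10^5 = 100000 equally likely outcomes.
The number of ordered 5-tuples from {1,…,10} summing to 7 is 15.
P(sum = 7) = 15/100000 = 3/20000 ≈ 0.00015.

0.00015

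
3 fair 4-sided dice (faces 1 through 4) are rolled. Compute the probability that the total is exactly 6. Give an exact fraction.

5/32

There are 4^3 = 64 equally likely outcomes.
The number of ordered 3-tuples from {1,…,4} summing to 6 is 10.
P(sum = 6) = 10/64 = 5/32.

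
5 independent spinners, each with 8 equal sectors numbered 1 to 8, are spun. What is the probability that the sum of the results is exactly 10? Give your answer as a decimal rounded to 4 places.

0.0038

There are 8^5 = 32768 equally likely outcomes.
The number of ordered 5-tuples from {1,…,8} summing to 10 is 126.
P(sum = 10) = 126/32768 = 63/16384 ≈ 0.0038.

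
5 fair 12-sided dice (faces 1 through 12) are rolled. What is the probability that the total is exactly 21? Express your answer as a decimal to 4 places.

There are 12^5 = 248832 equally likely outcomes.
The number of ordered 5-tuples from {1,…,12} summing to 21 is 4495.
P(sum = 21) = 4495/248832 ≈ 0.0181.

0.0181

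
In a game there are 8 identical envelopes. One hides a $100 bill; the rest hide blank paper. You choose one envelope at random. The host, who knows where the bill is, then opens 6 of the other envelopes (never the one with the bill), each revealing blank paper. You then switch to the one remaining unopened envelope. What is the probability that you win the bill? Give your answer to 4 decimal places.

0.8750

Your original envelope holds the bill with probability 1/8, so the other 7 collectively hold it with probability 7/8.
The host can always find 6 empty envelopes to open, so the reveals don't change that 7/8; it is now spread over the 1 remaining unopened envelope.
P(win by switching) = (7/8) · (1/1) = 7/8 ≈ 0.8750.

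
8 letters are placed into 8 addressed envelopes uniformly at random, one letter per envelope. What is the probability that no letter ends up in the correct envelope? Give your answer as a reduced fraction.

This is the derangement probability: permutations of 8 with no fixed point.
D(8) = 8! · (1 − 1/1! + 1/2! − ··· + (−1)^8/8!) = 14833.
P = 14833/40320 = 2119/5760.

2119/5760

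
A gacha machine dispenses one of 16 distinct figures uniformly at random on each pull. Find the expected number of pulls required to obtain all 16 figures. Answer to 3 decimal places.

After i distinct types are collected, each trial gives a new one with probability (16−i)/16, so the expected wait for the next new type is 16/(16−i).
E = 16/16 + 16/15 + 16/14 + 16/13 + 16/12 + 16/11 + 16/10 + 16/9 + 16/8 + 16/7 + 16/6 + 16/5 + 16/4 + 16/3 + 16/2 + 16/1 = 2436559/45045 ≈ 54.092.

54.092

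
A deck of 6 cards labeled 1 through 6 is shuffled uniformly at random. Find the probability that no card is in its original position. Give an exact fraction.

53/144

This is the derangement probability: permutations of 6 with no fixed point.
D(6) = 6! · (1 − 1/1! + 1/2! − ··· + (−1)^6/6!) = 265.
P = 265/720 = 53/144.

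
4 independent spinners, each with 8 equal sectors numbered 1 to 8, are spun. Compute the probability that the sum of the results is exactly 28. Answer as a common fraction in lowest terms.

There are 8^4 = 4096 equally likely outcomes.
The number of ordered 4-tuples from {1,…,8} summing to 28 is 35.
P(sum = 28) = 35/4096.

35/4096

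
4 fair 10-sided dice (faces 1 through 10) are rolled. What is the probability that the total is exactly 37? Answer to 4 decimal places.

0.0020

There are 10^4 = 10000 equally likely outcomes.
The number of ordered 4-tuples from {1,…,10} summing to 37 is 20.
P(sum = 37) = 20/10000 = 1/500 ≈ 0.0020.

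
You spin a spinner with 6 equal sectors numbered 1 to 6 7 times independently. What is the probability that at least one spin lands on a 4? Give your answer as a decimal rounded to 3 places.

P(no spin lands on a 4) = (5/6)^7 ≈ 0.279.
P(at least one) = 1 − 0.279 = 0.721.

0.721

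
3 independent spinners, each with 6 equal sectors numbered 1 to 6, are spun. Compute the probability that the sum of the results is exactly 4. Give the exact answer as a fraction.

1/72

There are 6^3 = 216 equally likely outcomes.
The number of ordered 3-tuples from {1,…,6} summing to 4 is 3.
P(sum = 4) = 3/216 = 1/72.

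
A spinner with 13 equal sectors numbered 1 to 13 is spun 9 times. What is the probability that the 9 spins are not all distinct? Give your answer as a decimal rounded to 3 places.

0.976

P(all 9 different) = 13/13 · 12/13 · ··· · 5/13 ≈ 0.024.
P(at least two equal) = 1 − 0.024 = 0.976.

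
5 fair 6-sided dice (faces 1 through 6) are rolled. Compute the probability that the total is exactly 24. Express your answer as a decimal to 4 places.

There are 6^5 = 7776 equally likely outcomes.
The number of ordered 5-tuples from {1,…,6} summing to 24 is 205.
P(sum = 24) = 205/7776 ≈ 0.0264.

0.0264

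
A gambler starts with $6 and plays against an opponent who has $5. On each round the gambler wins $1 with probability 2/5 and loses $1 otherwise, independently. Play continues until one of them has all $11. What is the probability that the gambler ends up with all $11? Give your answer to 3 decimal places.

Let r = q/p = (3/5)/(2/5) = 3/2. The recurrence P(i) = p·P(i+1) + q·P(i−1) with P(0)=0, P(11)=1 gives P(i) = (1 − r^i)/(1 − r^11).
P(6) = (1 − (3/2)^6) / (1 − (3/2)^11) = 21280/175099 ≈ 0.122.

0.122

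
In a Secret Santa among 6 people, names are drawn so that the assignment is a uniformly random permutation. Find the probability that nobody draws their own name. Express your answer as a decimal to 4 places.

This is the derangement probability: permutations of 6 with no fixed point.
D(6) = 6! · (1 − 1/1! + 1/2! − ··· + (−1)^6/6!) = 265.
P = 265/720 = 53/144 ≈ 0.3681.

0.3681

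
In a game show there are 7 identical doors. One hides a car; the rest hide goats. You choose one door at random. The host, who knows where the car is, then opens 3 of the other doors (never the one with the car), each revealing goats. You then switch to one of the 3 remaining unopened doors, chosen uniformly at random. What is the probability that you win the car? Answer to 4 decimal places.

0.2857

Your original door holds the car with probability 1/7, so the other 6 collectively hold it with probability 6/7.
The host can always find 3 empty doors to open, so the reveals don't change that 6/7; it is now spread over the 3 remaining unopened doors.
P(win by switching) = (6/7) · (1/3) = 2/7 ≈ 0.2857.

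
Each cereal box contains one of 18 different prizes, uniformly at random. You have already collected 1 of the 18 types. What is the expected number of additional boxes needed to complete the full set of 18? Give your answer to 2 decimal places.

Starting from 1 distinct type, each trial gives a new one with probability (18−i)/18 when i types are held, so the wait for the next new type is 18/(18−i).
E = 18/17 + 18/16 + 18/15 + 18/14 + 18/13 + 18/12 + 18/11 + 18/10 + 18/9 + 18/8 + 18/7 + 18/6 + 18/5 + 18/4 + 18/3 + 18/2 + 18/1 = 42142223/680680 ≈ 61.91.

61.91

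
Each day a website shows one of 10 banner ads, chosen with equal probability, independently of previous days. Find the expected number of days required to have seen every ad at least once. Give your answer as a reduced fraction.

7381/252

After i distinct types are collected, each trial gives a new one with probability (10−i)/10, so the expected wait for the next new type is 10/(10−i).
E = 10/10 + 10/9 + 10/8 + 10/7 + 10/6 + 10/5 + 10/4 + 10/3 + 10/2 + 10/1 = 7381/252.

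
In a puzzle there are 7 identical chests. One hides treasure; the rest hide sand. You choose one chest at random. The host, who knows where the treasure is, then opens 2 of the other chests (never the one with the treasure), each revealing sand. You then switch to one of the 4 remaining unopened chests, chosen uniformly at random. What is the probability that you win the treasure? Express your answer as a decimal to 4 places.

Your original chest holds the treasure with probability 1/7, so the other 6 collectively hold it with probability 6/7.
The host can always find 2 empty chests to open, so the reveals don't change that 6/7; it is now spread over the 4 remaining unopened chests.
P(win by switching) = (6/7) · (1/4) = 3/14 ≈ 0.2143.

0.2143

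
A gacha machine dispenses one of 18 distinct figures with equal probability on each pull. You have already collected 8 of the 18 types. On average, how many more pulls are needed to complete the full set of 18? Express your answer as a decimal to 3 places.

52.721

Starting from 8 distinct types, each trial gives a new one with probability (18−i)/18 when i types are held, so the wait for the next new type is 18/(18−i).
E = 18/10 + 18/9 + 18/8 + 18/7 + 18/6 + 18/5 + 18/4 + 18/3 + 18/2 + 18/1 = 7381/140 ≈ 52.721.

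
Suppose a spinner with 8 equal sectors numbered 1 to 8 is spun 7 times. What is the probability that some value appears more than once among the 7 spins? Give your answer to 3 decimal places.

0.981

P(all 7 different) = 8/8 · 7/8 · ··· · 2/8 ≈ 0.019.
P(at least two equal) = 1 − 0.019 = 0.981.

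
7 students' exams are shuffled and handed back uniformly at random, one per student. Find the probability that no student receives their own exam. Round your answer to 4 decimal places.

This is the derangement probability: permutations of 7 with no fixed point.
D(7) = 7! · (1 − 1/1! + 1/2! − ··· + (−1)^7/7!) = 1854.
P = 1854/5040 = 103/280 ≈ 0.3679.

0.3679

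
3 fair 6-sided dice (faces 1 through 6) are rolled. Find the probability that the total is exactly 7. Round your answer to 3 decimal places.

0.069

There are 6^3 = 216 equally likely outcomes.
The number of ordered 3-tuples from {1,…,6} summing to 7 is 15.
P(sum = 7) = 15/216 = 5/72 ≈ 0.069.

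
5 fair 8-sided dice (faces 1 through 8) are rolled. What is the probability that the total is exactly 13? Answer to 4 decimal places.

0.0150

There are 8^5 = 32768 equally likely outcomes.
The number of ordered 5-tuples from {1,…,8} summing to 13 is 490.
P(sum = 13) = 490/32768 = 245/16384 ≈ 0.0150.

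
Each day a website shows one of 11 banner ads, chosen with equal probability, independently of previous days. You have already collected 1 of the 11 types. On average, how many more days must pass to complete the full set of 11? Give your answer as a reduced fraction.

81191/2520

Starting from 1 distinct type, each trial gives a new one with probability (11−i)/11 when i types are held, so the wait for the next new type is 11/(11−i).
E = 11/10 + 11/9 + 11/8 + 11/7 + 11/6 + 11/5 + 11/4 + 11/3 + 11/2 + 11/1 = 81191/2520.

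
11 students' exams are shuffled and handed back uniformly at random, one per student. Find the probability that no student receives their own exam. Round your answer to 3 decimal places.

0.368

This is the derangement probability: permutations of 11 with no fixed point.
D(11) = 11! · (1 − 1/1! + 1/2! − ··· + (−1)^11/11!) = 14684570.
P = 14684570/39916800 = 1468457/3991680 ≈ 0.368.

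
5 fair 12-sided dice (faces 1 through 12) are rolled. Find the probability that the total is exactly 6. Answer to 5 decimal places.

There are 12^5 = 248832 equally likely outcomes.
The number of ordered 5-tuples from {1,…,12} summing to 6 is 5.
P(sum = 6) = 5/248832 ≈ 0.00002.

0.00002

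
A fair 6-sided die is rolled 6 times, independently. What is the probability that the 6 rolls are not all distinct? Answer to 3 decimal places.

P(all 6 different) = 6/6 · 5/6 · ··· · 1/6 ≈ 0.015.
P(at least two equal) = 1 − 0.015 = 0.985.

0.985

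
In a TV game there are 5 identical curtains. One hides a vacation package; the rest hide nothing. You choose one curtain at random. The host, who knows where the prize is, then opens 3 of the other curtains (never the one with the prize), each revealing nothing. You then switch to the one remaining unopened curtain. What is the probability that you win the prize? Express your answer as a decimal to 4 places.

0.8000

Your original curtain holds the prize with probability 1/5, so the other 4 collectively hold it with probability 4/5.
The host can always find 3 empty curtains to open, so the reveals don't change that 4/5; it is now spread over the 1 remaining unopened curtain.
P(win by switching) = (4/5) · (1/1) = 4/5 ≈ 0.8000.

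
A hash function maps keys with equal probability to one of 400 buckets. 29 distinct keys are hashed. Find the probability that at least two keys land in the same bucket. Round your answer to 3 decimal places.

It's easier to compute the probability that all 29 are distinct.
P(all distinct) = 400/400 · 399/400 · ··· · 372/400 ≈ 0.353.
So the probability of at least one match is 1 − 0.353 = 0.647.

0.647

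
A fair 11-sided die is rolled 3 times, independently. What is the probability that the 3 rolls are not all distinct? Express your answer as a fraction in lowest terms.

P(all 3 different) = 11/11 · 10/11 · ··· · 9/11 = 90/121.
P(at least two equal) = 1 − 90/121 = 31/121.

31/121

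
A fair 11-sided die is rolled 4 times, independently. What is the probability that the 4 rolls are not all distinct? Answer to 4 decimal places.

0.4591

P(all 4 different) = 11/11 · 10/11 · ··· · 8/11 ≈ 0.5409.
P(at least two equal) = 1 − 0.5409 = 0.4591.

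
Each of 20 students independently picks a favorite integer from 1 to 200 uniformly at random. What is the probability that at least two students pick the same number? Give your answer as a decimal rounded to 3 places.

It's easier to compute the probability that all 20 are distinct.
P(all distinct) = 200/200 · 199/200 · ··· · 181/200 ≈ 0.374.
So the probability of at least one match is 1 − 0.374 = 0.626.

0.626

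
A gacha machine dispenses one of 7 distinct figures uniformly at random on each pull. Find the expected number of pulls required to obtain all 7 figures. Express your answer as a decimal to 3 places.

18.150

After i distinct types are collected, each trial gives a new one with probability (7−i)/7, so the expected wait for the next new type is 7/(7−i).
E = 7/7 + 7/6 + 7/5 + 7/4 + 7/3 + 7/2 + 7/1 = 363/20 ≈ 18.150.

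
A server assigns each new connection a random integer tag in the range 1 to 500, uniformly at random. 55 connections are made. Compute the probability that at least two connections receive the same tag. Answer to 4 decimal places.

It's easier to compute the probability that all 55 are distinct.
P(all distinct) = 500/500 · 499/500 · ··· · 446/500 ≈ 0.0458.
So the probability of at least one match is 1 − 0.0458 = 0.9542.

0.9542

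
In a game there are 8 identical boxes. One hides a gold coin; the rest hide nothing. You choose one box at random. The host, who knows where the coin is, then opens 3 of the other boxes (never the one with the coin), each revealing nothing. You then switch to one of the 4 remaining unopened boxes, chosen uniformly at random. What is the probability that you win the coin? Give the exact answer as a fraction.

7/32

Your original box holds the coin with probability 1/8, so the other 7 collectively hold it with probability 7/8.
The host can always find 3 empty boxes to open, so the reveals don't change that 7/8; it is now spread over the 4 remaining unopened boxes.
P(win by switching) = (7/8) · (1/4) = 7/32.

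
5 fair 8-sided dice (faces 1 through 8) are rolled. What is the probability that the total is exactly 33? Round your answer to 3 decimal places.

0.010

There are 8^5 = 32768 equally likely outcomes.
The number of ordered 5-tuples from {1,…,8} summing to 33 is 330.
P(sum = 33) = 330/32768 = 165/16384 ≈ 0.010.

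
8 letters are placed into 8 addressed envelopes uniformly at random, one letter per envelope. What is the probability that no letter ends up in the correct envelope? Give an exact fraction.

2119/5760

This is the derangement probability: permutations of 8 with no fixed point.
D(8) = 8! · (1 − 1/1! + 1/2! − ··· + (−1)^8/8!) = 14833.
P = 14833/40320 = 2119/5760.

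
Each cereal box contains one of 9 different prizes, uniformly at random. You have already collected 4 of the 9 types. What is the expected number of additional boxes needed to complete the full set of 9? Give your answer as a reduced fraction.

Starting from 4 distinct types, each trial gives a new one with probability (9−i)/9 when i types are held, so the wait for the next new type is 9/(9−i).
E = 9/5 + 9/4 + 9/3 + 9/2 + 9/1 = 411/20.

411/20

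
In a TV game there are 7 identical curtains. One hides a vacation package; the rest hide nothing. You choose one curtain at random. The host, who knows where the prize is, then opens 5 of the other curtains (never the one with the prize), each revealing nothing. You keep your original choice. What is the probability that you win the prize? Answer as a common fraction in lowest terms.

The host can always open 5 empty curtains regardless of your choice, so the reveals give no information about your original curtain.
P(win by staying) = 1/7.

1/7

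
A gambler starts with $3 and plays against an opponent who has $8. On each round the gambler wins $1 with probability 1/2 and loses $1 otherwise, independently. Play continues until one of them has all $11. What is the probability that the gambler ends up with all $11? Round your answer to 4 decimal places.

0.2727

With a fair step, P(i) = ½P(i−1) + ½P(i+1) with P(0)=0, P(11)=1 has the linear solution P(i) = i/11.
P(3) = 3/11 ≈ 0.2727.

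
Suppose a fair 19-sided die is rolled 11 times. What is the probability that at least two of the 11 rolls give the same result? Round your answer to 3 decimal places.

P(all 11 different) = 19/19 · 18/19 · ··· · 9/19 ≈ 0.026.
P(at least two equal) = 1 − 0.026 = 0.974.

0.974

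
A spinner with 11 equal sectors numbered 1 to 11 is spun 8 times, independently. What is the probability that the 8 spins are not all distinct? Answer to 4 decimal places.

P(all 8 different) = 11/11 · 10/11 · ··· · 4/11 ≈ 0.0310.
P(at least two equal) = 1 − 0.0310 = 0.9690.

0.9690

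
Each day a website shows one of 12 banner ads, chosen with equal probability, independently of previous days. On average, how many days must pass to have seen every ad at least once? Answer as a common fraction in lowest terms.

86021/2310

After i distinct types are collected, each trial gives a new one with probability (12−i)/12, so the expected wait for the next new type is 12/(12−i).
E = 12/12 + 12/11 + 12/10 + 12/9 + 12/8 + 12/7 + 12/6 + 12/5 + 12/4 + 12/3 + 12/2 + 12/1 = 86021/2310.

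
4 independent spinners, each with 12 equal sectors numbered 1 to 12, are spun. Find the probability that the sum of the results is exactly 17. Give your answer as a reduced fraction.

17/648

There are 12^4 = 20736 equally likely outcomes.
The number of ordered 4-tuples from {1,…,12} summing to 17 is 544.
P(sum = 17) = 544/20736 = 17/648.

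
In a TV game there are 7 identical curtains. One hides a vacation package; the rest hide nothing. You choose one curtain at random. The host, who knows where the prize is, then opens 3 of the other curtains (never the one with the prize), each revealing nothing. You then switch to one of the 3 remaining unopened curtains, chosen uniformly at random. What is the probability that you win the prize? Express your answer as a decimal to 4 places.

Your original curtain holds the prize with probability 1/7, so the other 6 collectively hold it with probability 6/7.
The host can always find 3 empty curtains to open, so the reveals don't change that 6/7; it is now spread over the 3 remaining unopened curtains.
P(win by switching) = (6/7) · (1/3) = 2/7 ≈ 0.2857.

0.2857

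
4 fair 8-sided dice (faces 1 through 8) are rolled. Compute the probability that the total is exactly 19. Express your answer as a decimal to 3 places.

There are 8^4 = 4096 equally likely outcomes.
The number of ordered 4-tuples from {1,…,8} summing to 19 is 336.
P(sum = 19) = 336/4096 = 21/256 ≈ 0.082.

0.082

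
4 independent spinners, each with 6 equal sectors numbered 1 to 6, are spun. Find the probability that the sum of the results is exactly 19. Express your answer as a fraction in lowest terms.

There are 6^4 = 1296 equally likely outcomes.
The number of ordered 4-tuples from {1,…,6} summing to 19 is 56.
P(sum = 19) = 56/1296 = 7/162.

7/162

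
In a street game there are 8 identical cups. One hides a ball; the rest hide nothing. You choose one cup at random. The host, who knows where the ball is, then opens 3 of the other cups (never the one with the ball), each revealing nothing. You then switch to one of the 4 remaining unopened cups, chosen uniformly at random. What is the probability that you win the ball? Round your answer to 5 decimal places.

0.21875

Your original cup holds the ball with probability 1/8, so the other 7 collectively hold it with probability 7/8.
The host can always find 3 empty cups to open, so the reveals don't change that 7/8; it is now spread over the 4 remaining unopened cups.
P(win by switching) = (7/8) · (1/4) = 7/32 ≈ 0.21875.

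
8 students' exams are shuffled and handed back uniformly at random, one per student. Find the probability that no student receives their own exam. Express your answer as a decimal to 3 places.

This is the derangement probability: permutations of 8 with no fixed point.
D(8) = 8! · (1 − 1/1! + 1/2! − ··· + (−1)^8/8!) = 14833.
P = 14833/40320 = 2119/5760 ≈ 0.368.

0.368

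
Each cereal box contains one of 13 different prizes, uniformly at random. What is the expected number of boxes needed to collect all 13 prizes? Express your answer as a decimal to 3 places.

41.342

After i distinct types are collected, each trial gives a new one with probability (13−i)/13, so the expected wait for the next new type is 13/(13−i).
E = 13/13 + 13/12 + 13/11 + 13/10 + 13/9 + 13/8 + 13/7 + 13/6 + 13/5 + 13/4 + 13/3 + 13/2 + 13/1 = 1145993/27720 ≈ 41.342.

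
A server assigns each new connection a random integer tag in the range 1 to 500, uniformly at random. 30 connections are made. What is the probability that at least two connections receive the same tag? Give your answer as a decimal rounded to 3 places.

0.588

It's easier to compute the probability that all 30 are distinct.
P(all distinct) = 500/500 · 499/500 · ··· · 471/500 ≈ 0.412.
So the probability of at least one match is 1 − 0.412 = 0.588.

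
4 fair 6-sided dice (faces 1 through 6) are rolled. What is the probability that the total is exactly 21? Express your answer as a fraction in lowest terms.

There are 6^4 = 1296 equally likely outcomes.
The number of ordered 4-tuples from {1,…,6} summing to 21 is 20.
P(sum = 21) = 20/1296 = 5/324.

5/324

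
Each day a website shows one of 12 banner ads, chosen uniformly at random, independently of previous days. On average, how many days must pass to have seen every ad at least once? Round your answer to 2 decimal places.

After i distinct types are collected, each trial gives a new one with probability (12−i)/12, so the expected wait for the next new type is 12/(12−i).
E = 12/12 + 12/11 + 12/10 + 12/9 + 12/8 + 12/7 + 12/6 + 12/5 + 12/4 + 12/3 + 12/2 + 12/1 = 86021/2310 ≈ 37.24.

37.24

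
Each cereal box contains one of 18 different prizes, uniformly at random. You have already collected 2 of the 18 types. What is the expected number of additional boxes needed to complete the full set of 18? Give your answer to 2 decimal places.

60.85

Starting from 2 distinct types, each trial gives a new one with probability (18−i)/18 when i types are held, so the wait for the next new type is 18/(18−i).
E = 18/16 + 18/15 + 18/14 + 18/13 + 18/12 + 18/11 + 18/10 + 18/9 + 18/8 + 18/7 + 18/6 + 18/5 + 18/4 + 18/3 + 18/2 + 18/1 = 2436559/40040 ≈ 60.85.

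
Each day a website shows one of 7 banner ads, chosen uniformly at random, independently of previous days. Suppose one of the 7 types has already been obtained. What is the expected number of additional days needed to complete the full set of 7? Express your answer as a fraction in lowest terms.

Starting from 1 distinct type, each trial gives a new one with probability (7−i)/7 when i types are held, so the wait for the next new type is 7/(7−i).
E = 7/6 + 7/5 + 7/4 + 7/3 + 7/2 + 7/1 = 343/20.

343/20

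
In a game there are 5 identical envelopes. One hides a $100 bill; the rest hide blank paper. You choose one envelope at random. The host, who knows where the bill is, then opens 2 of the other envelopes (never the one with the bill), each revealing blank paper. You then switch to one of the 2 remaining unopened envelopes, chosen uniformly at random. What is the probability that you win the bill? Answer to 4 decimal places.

0.4000

Your original envelope holds the bill with probability 1/5, so the other 4 collectively hold it with probability 4/5.
The host can always find 2 empty envelopes to open, so the reveals don't change that 4/5; it is now spread over the 2 remaining unopened envelopes.
P(win by switching) = (4/5) · (1/2) = 2/5 ≈ 0.4000.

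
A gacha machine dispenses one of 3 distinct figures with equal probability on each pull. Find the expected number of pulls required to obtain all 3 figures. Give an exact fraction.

After i distinct types are collected, each trial gives a new one with probability (3−i)/3, so the expected wait for the next new type is 3/(3−i).
E = 3/3 + 3/2 + 3/1 = 11/2.

11/2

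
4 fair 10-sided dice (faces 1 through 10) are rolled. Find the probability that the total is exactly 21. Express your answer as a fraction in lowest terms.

33/500

There are 10^4 = 10000 equally likely outcomes.
The number of ordered 4-tuples from {1,…,10} summing to 21 is 660.
P(sum = 21) = 660/10000 = 33/500.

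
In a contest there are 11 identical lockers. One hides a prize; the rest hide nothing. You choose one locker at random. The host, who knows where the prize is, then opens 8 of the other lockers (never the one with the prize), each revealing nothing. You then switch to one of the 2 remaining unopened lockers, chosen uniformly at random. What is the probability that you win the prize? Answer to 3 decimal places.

0.455

Your original locker holds the prize with probability 1/11, so the other 10 collectively hold it with probability 10/11.
The host can always find 8 empty lockers to open, so the reveals don't change that 10/11; it is now spread over the 2 remaining unopened lockers.
P(win by switching) = (10/11) · (1/2) = 5/11 ≈ 0.455.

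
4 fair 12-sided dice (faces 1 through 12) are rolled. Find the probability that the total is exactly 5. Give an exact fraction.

1/5184

There are 12^4 = 20736 equally likely outcomes.
The number of ordered 4-tuples from {1,…,12} summing to 5 is 4.
P(sum = 5) = 4/20736 = 1/5184.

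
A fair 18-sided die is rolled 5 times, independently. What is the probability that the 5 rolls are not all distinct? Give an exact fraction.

997/2187

P(all 5 different) = 18/18 · 17/18 · ··· · 14/18 = 1190/2187.
P(at least two equal) = 1 − 1190/2187 = 997/2187.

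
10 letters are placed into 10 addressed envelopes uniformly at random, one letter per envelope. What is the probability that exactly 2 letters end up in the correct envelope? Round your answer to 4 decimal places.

Choose which 2 of the 10 are fixed: C(10,2) = 45 ways.
The remaining 8 must have no fixed point: D(8) = 14833.
P = 45·14833/3628800 = 2119/11520 ≈ 0.1839.

0.1839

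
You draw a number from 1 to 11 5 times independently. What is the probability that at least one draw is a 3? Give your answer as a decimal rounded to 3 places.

0.379

P(no draw is a 3) = (10/11)^5 ≈ 0.621.
P(at least one) = 1 − 0.621 = 0.379.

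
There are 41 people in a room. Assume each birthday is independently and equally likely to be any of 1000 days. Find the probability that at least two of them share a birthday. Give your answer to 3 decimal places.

It's easier to compute the probability that all 41 are distinct.
P(all distinct) = 1000/1000 · 999/1000 · ··· · 960/1000 ≈ 0.435.
So the probability of at least one match is 1 − 0.435 = 0.565.

0.565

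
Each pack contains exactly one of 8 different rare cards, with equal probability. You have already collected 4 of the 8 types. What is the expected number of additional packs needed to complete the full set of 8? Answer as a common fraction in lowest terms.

50/3

Starting from 4 distinct types, each trial gives a new one with probability (8−i)/8 when i types are held, so the wait for the next new type is 8/(8−i).
E = 8/4 + 8/3 + 8/2 + 8/1 = 50/3.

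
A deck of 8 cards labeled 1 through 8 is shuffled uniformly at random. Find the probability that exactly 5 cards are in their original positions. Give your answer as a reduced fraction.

Choose which 5 of the 8 are fixed: C(8,5) = 56 ways.
The remaining 3 must have no fixed point: D(3) = 2.
P = 56·2/40320 = 1/360.

1/360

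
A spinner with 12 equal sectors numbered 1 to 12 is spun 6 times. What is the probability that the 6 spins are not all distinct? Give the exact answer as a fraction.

1343/1728

P(all 6 different) = 12/12 · 11/12 · ··· · 7/12 = 385/1728.
P(at least two equal) = 1 − 385/1728 = 1343/1728.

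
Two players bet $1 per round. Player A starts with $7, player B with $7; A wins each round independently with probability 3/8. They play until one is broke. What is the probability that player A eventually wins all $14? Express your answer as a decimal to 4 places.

Let r = q/p = (5/8)/(3/8) = 5/3. The recurrence P(i) = p·P(i+1) + q·P(i−1) with P(0)=0, P(14)=1 gives P(i) = (1 − r^i)/(1 − r^14).
P(7) = (1 − (5/3)^7) / (1 − (5/3)^14) = 2187/80312 ≈ 0.0272.

0.0272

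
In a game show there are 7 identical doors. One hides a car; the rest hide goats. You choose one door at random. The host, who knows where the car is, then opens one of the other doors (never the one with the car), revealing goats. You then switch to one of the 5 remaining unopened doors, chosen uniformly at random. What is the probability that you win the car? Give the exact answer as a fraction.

Your original door holds the car with probability 1/7, so the other 6 collectively hold it with probability 6/7.
The host can always find an empty door to open, so this doesn't change that 6/7; it is now spread over the 5 remaining unopened doors.
P(win by switching) = (6/7) · (1/5) = 6/35.

6/35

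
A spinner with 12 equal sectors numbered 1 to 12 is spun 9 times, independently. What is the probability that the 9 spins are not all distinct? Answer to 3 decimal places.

0.985

P(all 9 different) = 12/12 · 11/12 · ··· · 4/12 ≈ 0.015.
P(at least two equal) = 1 − 0.015 = 0.985.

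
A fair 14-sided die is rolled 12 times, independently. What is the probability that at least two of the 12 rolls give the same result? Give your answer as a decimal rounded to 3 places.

P(all 12 different) = 14/14 · 13/14 · ··· · 3/14 ≈ 0.001.
P(at least two equal) = 1 − 0.001 = 0.999.

0.999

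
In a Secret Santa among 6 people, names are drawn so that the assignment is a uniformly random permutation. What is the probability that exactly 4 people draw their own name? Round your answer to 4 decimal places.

0.0208

Choose which 4 of the 6 are fixed: C(6,4) = 15 ways.
The remaining 2 must have no fixed point: D(2) = 1.
P = 15·1/720 = 1/48 ≈ 0.0208.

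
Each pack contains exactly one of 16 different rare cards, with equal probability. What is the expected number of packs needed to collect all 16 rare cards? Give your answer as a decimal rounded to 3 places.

54.092

After i distinct types are collected, each trial gives a new one with probability (16−i)/16, so the expected wait for the next new type is 16/(16−i).
E = 16/16 + 16/15 + 16/14 + 16/13 + 16/12 + 16/11 + 16/10 + 16/9 + 16/8 + 16/7 + 16/6 + 16/5 + 16/4 + 16/3 + 16/2 + 16/1 = 2436559/45045 ≈ 54.092.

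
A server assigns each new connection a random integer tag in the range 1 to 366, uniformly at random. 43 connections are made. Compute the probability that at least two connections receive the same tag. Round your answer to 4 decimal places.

0.9234

It's easier to compute the probability that all 43 are distinct.
P(all distinct) = 366/366 · 365/366 · ··· · 324/366 ≈ 0.0766.
So the probability of at least one match is 1 − 0.0766 = 0.9234.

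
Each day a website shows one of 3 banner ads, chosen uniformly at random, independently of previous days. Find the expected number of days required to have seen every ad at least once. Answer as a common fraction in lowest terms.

After i distinct types are collected, each trial gives a new one with probability (3−i)/3, so the expected wait for the next new type is 3/(3−i).
E = 3/3 + 3/2 + 3/1 = 11/2.

11/2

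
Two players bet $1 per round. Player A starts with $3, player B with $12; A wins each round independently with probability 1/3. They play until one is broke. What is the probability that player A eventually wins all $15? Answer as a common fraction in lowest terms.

Let r = q/p = (2/3)/(1/3) = 2. The recurrence P(i) = p·P(i+1) + q·P(i−1) with P(0)=0, P(15)=1 gives P(i) = (1 − r^i)/(1 − r^15).
P(3) = (1 − (2)^3) / (1 − (2)^15) = 1/4681.

1/4681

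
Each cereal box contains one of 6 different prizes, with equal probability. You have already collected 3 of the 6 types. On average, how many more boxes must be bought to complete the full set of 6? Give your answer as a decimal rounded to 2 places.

11.00

Starting from 3 distinct types, each trial gives a new one with probability (6−i)/6 when i types are held, so the wait for the next new type is 6/(6−i).
E = 6/3 + 6/2 + 6/1 = 11 ≈ 11.00.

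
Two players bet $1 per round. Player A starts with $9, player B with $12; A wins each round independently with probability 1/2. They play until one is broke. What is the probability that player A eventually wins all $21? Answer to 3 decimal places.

With a fair step, P(i) = ½P(i−1) + ½P(i+1) with P(0)=0, P(21)=1 has the linear solution P(i) = i/21.
P(9) = 9/21 = 3/7 ≈ 0.429.

0.429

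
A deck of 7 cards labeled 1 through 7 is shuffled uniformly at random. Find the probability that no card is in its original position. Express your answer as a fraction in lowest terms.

103/280

This is the derangement probability: permutations of 7 with no fixed point.
D(7) = 7! · (1 − 1/1! + 1/2! − ··· + (−1)^7/7!) = 1854.
P = 1854/5040 = 103/280.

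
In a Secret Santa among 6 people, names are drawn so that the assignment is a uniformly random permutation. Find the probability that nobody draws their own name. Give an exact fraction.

This is the derangement probability: permutations of 6 with no fixed point.
D(6) = 6! · (1 − 1/1! + 1/2! − ··· + (−1)^6/6!) = 265.
P = 265/720 = 53/144.

53/144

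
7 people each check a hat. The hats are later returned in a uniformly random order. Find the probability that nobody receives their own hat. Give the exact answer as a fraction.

This is the derangement probability: permutations of 7 with no fixed point.
D(7) = 7! · (1 − 1/1! + 1/2! − ··· + (−1)^7/7!) = 1854.
P = 1854/5040 = 103/280.

103/280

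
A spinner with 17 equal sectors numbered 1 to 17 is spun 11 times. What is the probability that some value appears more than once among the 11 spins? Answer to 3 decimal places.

0.986

P(all 11 different) = 17/17 · 16/17 · ··· · 7/17 ≈ 0.014.
P(at least two equal) = 1 − 0.014 = 0.986.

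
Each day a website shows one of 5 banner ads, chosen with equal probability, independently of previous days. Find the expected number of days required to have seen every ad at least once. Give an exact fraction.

137/12

After i distinct types are collected, each trial gives a new one with probability (5−i)/5, so the expected wait for the next new type is 5/(5−i).
E = 5/5 + 5/4 + 5/3 + 5/2 + 5/1 = 137/12.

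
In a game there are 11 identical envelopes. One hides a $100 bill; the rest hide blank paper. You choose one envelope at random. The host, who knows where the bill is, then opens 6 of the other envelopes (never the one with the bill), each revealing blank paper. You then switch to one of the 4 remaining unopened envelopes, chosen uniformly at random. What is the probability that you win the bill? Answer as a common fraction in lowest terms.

Your original envelope holds the bill with probability 1/11, so the other 10 collectively hold it with probability 10/11.
The host can always find 6 empty envelopes to open, so the reveals don't change that 10/11; it is now spread over the 4 remaining unopened envelopes.
P(win by switching) = (10/11) · (1/4) = 5/22.

5/22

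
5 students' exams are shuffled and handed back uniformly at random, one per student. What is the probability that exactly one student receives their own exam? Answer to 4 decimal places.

0.3750

Choose which one is fixed: C(5,1) = 5 ways.
The remaining 4 must have no fixed point: D(4) = 9.
P = 5·9/120 = 3/8 ≈ 0.3750.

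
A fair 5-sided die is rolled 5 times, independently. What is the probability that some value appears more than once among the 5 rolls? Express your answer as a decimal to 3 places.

0.962

P(all 5 different) = 5/5 · 4/5 · ··· · 1/5 ≈ 0.038.
P(at least two equal) = 1 − 0.038 = 0.962.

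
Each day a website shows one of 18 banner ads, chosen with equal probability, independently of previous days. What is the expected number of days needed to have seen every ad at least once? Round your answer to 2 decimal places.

After i distinct types are collected, each trial gives a new one with probability (18−i)/18, so the expected wait for the next new type is 18/(18−i).
E = 18/18 + 18/17 + 18/16 + 18/15 + 18/14 + 18/13 + 18/12 + 18/11 + 18/10 + 18/9 + 18/8 + 18/7 + 18/6 + 18/5 + 18/4 + 18/3 + 18/2 + 18/1 = 42822903/680680 ≈ 62.91.

62.91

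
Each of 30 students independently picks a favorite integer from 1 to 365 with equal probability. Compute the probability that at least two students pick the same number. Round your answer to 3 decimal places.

It's easier to compute the probability that all 30 are distinct.
P(all distinct) = 365/365 · 364/365 · ··· · 336/365 ≈ 0.294.
So the probability of at least one match is 1 − 0.294 = 0.706.

0.706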